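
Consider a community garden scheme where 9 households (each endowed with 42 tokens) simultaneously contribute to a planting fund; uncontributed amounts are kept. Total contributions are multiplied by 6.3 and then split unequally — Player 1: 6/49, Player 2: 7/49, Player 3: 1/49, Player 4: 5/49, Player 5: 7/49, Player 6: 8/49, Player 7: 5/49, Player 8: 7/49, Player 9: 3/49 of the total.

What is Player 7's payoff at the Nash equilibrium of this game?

Player j's private return per contributed unit is 6.3 × (j's share). Contributing is weakly dominant for j when that share is at least 1/6.3 = 0.1587, and contributing 0 is dominant otherwise.
Only Player 6 (8/49) clears that bar, contributing 42; the remaining 8 contribute 0. Total contributed: 42.
Player 7 keeps 42 and receives 6.3 × 42 × 5/49 = 27.00 from the planting fund, for a payoff of 69.00.

69.00 tokens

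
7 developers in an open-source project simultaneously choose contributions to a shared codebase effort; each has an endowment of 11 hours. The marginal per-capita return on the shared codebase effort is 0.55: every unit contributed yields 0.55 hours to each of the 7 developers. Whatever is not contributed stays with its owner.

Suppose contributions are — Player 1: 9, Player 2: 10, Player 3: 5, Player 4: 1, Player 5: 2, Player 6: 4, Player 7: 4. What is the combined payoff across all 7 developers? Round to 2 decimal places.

Total contributed: 9 + 10 + 5 + 1 + 2 + 4 + 4 = 35; total kept: 7 × 11 − 35 = 42.
The shared codebase effort pays out 0.55 × 7 × 35 = 134.75 in aggregate.
Group total = 42 + 134.75 = 176.75.

176.75 hours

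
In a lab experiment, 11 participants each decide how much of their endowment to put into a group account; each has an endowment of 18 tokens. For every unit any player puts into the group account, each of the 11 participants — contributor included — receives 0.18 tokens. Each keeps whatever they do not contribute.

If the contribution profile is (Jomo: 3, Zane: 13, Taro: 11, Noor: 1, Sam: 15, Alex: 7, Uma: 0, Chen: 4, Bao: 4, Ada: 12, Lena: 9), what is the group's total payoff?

Total contributed: 3 + 13 + 11 + 1 + 15 + 7 + 0 + 4 + 4 + 12 + 9 = 79; total kept: 11 × 18 − 79 = 119.
The group account pays out 0.18 × 11 × 79 = 156.42 in aggregate.
Group total = 119 + 156.42 = 275.42.

275.42 tokens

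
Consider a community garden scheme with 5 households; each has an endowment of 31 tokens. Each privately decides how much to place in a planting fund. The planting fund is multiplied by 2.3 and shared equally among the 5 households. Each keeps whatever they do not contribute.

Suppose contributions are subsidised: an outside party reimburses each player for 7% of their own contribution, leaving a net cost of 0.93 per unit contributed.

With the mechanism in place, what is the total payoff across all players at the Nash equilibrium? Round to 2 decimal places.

Even with the mechanism, each unit contributed returns only (2.3/5) / 0.93 = 0.4946 per unit of net cost, so contributing nothing is still dominant.
Everyone keeps their endowment and the group total is 5 × 31 = 155.

155.00 tokens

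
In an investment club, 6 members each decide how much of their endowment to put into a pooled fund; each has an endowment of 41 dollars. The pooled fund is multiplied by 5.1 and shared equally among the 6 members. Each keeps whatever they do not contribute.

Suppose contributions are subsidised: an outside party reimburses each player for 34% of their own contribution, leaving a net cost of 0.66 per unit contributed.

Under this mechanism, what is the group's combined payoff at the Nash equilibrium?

1338.24 dollars

Under the mechanism each unit contributed yields (5.1/6) / 0.66 = 1.2879 back to its contributor per unit of net cost, which exceeds 1, making full contribution the dominant choice for everyone.
So the Nash equilibrium is full contribution by all 6; the group earns 6 × (41 × 0.34 + 5.1 × 41) = 1338.24.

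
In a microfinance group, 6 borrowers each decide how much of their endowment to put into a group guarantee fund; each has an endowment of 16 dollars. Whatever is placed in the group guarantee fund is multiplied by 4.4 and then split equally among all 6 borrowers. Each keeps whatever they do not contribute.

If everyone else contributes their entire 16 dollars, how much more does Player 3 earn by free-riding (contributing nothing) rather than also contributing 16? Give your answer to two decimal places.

4.27 dollars

Switching from a contribution of 16 to 0 lets Player 3 keep an extra 16 dollars, but lowers the group guarantee fund by 16, which costs Player 3 their own share of that drop: 4.4/6 × 16 = 11.73.
Net gain = 16 − 11.73 = 4.27. The private return per contributed unit (0.7333) is below 1, so free-riding is indeed the best response regardless of what the others do.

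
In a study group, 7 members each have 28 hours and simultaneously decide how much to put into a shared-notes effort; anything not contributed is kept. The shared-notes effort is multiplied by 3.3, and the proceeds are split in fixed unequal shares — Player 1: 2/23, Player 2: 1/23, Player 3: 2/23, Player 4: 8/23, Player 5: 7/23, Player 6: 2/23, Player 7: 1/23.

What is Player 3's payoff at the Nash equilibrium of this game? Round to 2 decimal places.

44.07 hours

Player j's private return per contributed unit is 3.3 × (j's share). Contributing is weakly dominant for j when that share is at least 1/3.3 = 0.3030, and contributing 0 is dominant otherwise.
Player 4 and Player 5 are above the threshold, contributing 28 each; the remaining 5 contribute 0. Total contributed: 56.
Player 3 keeps 28 and receives 3.3 × 56 × 2/23 = 16.07 from the shared-notes effort, for a payoff of 44.07.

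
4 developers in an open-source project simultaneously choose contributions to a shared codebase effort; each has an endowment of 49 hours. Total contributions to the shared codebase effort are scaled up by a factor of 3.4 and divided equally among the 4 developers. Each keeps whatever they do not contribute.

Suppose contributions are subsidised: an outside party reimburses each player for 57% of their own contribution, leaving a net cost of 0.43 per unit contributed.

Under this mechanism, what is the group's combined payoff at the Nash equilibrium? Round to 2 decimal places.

With the mechanism, a contributed unit returns (3.4/4) / 0.43 = 1.9767 per unit of net cost to the contributor — now above 1 — so contributing fully is weakly dominant for every player.
At the Nash equilibrium everyone contributes 49. Group total payoff = 4 × (49 × 0.57 + 3.4 × 49) = 778.12.

778.12 hours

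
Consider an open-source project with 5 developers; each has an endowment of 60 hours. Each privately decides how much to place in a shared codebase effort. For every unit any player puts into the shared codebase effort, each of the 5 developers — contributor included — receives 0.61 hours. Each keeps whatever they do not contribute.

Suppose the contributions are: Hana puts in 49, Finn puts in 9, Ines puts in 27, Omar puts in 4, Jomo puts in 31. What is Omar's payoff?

129.20 hours

Total contributed: 49 + 9 + 27 + 4 + 31 = 120.
Each receives 0.61 × 120 = 73.20 from the shared codebase effort.
Omar keeps 60 − 4 = 56, so Omar's payoff is 56 + 73.20 = 129.20.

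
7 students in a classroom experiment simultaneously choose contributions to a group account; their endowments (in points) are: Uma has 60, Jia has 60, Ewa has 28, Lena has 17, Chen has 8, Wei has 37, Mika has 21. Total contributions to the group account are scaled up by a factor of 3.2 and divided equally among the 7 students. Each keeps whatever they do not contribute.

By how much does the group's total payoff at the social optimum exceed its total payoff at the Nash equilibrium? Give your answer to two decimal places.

The private return per contributed unit is 3.2/7 = 0.4571 < 1 for every player regardless of endowment, so the Nash equilibrium is zero contribution and the group total is Σ E_j = 60 + 60 + 28 + 17 + 8 + 37 + 21 = 231.
Each contributed unit returns 3.200 to the group, so the social optimum is full contribution by everyone: group total = 3.200 × 231 = 739.20.
Efficiency loss = (3.200 − 1) × 231 = 508.20.

508.20 points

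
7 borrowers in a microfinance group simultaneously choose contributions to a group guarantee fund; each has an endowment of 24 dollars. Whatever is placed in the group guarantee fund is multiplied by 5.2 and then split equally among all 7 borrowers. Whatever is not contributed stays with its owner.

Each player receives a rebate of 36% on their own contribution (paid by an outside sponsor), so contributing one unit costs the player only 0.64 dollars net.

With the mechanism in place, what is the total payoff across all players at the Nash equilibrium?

934.08 dollars

Under the mechanism each unit contributed yields (5.2/7) / 0.64 = 1.1607 back to its contributor per unit of net cost, which exceeds 1, making full contribution the dominant choice for everyone.
So the Nash equilibrium is full contribution by all 7; the group earns 7 × (24 × 0.36 + 5.2 × 24) = 934.08.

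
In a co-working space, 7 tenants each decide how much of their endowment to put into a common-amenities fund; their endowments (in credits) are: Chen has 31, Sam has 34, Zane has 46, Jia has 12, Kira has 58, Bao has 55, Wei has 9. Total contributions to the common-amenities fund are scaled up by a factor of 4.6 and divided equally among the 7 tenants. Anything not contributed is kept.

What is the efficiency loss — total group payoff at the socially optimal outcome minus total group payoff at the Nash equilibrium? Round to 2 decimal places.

The private return per contributed unit is 4.6/7 = 0.6571 < 1 for every player regardless of endowment, so the Nash equilibrium is zero contribution and the group total is Σ E_j = 31 + 34 + 46 + 12 + 58 + 55 + 9 = 245.
Each contributed unit returns 4.600 to the group, so the social optimum is full contribution by everyone: group total = 4.600 × 245 = 1127.00.
Efficiency loss = (4.600 − 1) × 245 = 882.00.

882.00 credits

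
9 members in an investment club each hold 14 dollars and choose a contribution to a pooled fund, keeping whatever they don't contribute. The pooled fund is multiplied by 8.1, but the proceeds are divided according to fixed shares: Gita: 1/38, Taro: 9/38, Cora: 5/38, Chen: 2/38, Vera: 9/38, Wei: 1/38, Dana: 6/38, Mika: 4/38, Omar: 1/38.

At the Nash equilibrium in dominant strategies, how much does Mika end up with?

A player with share s gets back 8.1·s per unit contributed, so full contribution is dominant for anyone with s > 1/8.1 = 0.1235 and zero contribution is dominant for anyone below.
Taro, Cora, Vera and Dana clear that bar, contributing 14 each; the remaining 5 contribute 0. Total contributed: 56.
Mika keeps 14 and receives 8.1 × 56 × 4/38 = 47.75 from the pooled fund, for a payoff of 61.75.

61.75 dollars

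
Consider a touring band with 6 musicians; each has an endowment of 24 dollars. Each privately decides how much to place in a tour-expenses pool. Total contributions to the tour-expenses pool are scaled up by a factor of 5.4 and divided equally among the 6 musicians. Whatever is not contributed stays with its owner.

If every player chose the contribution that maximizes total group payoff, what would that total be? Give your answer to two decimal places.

Each contributed unit returns 5.400 to the group as a whole (0.9000 to each of 6 players), which exceeds 1, so the social optimum is full contribution: group total = 5.400 × 144 = 777.60.

777.60 dollars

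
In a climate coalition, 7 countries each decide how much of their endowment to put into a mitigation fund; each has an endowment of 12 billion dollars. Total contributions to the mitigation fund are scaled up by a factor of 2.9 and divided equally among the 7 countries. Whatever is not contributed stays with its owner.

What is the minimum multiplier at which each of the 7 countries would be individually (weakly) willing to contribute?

A contributed unit returns (multiplier)/7 to its contributor.
This reaches 1 exactly when the multiplier is 7.

7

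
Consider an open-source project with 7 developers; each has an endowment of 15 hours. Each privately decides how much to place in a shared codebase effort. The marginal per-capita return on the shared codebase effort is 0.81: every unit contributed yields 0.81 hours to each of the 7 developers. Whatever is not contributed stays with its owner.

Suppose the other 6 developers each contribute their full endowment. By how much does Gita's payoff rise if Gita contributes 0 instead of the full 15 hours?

Switching from a contribution of 15 to 0 lets Gita keep an extra 15 hours, but lowers the shared codebase effort by 15, which costs Gita their own share of that drop: 0.81 × 15 = 12.15.
Net gain = 15 − 12.15 = 2.85. The private return per contributed unit (0.81) is below 1, so free-riding is indeed the best response regardless of what the others do.

2.85 hours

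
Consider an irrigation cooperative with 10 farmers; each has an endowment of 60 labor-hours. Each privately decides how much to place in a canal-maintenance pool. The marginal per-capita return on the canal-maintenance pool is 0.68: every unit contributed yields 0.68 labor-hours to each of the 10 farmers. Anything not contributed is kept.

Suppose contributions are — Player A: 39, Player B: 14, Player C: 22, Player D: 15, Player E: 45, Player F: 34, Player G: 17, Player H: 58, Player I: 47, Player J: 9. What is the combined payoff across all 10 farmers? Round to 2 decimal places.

Total contributed: 39 + 14 + 22 + 15 + 45 + 34 + 17 + 58 + 47 + 9 = 300; total kept: 10 × 60 − 300 = 300.
The canal-maintenance pool pays out 0.68 × 10 × 300 = 2040.00 in aggregate.
Group total = 300 + 2040.00 = 2340.00.

2340.00 labor-hours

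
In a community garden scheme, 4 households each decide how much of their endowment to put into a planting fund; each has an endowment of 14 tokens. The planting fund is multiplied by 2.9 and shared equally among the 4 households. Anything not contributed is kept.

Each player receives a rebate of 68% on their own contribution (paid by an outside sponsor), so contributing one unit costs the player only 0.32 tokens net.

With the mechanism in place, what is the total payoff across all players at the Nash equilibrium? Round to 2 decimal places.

200.48 tokens

Under the mechanism each unit contributed yields (2.9/4) / 0.32 = 2.2656 back to its contributor per unit of net cost, which exceeds 1, making full contribution the dominant choice for everyone.
At the Nash equilibrium everyone contributes 14. Group total payoff = 4 × (14 × 0.68 + 2.9 × 14) = 200.48.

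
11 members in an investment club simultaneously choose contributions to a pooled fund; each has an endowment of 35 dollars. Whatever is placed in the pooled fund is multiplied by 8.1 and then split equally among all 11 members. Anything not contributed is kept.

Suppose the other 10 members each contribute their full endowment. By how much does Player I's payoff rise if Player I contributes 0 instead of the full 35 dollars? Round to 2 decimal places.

Switching from a contribution of 35 to 0 lets Player I keep an extra 35 dollars, but lowers the pooled fund by 35, which costs Player I their own share of that drop: 8.1/11 × 35 = 25.77.
Net gain = 35 − 25.77 = 9.23. The private return per contributed unit (0.7364) is below 1, so free-riding is indeed the best response regardless of what the others do.

9.23 dollars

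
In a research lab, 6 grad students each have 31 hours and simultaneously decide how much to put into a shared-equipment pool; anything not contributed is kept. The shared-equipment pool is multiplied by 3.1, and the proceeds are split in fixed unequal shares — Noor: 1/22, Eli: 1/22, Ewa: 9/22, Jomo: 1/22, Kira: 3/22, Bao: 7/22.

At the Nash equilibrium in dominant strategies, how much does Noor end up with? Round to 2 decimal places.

Player j's private return per contributed unit is 3.1 × (j's share). Contributing is weakly dominant for j when that share is at least 1/3.1 = 0.3226, and contributing 0 is dominant otherwise.
Ewa alone (share 9/22) is above the threshold, contributing 31; the remaining 5 contribute 0. Total contributed: 31.
Noor keeps 31 and receives 3.1 × 31 × 1/22 = 4.37 from the shared-equipment pool, for a payoff of 35.37.

35.37 hours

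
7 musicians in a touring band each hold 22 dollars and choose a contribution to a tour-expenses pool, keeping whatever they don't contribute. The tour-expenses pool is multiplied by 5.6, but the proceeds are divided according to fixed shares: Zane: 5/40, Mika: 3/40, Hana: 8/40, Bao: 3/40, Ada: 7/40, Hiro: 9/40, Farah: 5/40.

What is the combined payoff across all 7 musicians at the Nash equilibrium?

Player j's private return per contributed unit is 5.6 × (j's share). Contributing is weakly dominant for j when that share is at least 1/5.6 = 0.1786, and contributing 0 is dominant otherwise.
Hana and Hiro are above the threshold, contributing 22 each; the remaining 5 contribute 0. Total contributed: 44.
The tour-expenses pool pays out 5.6 × 44 = 246.40 in total (split across the unequal shares, but the aggregate is all that matters for the group sum).
The 5 free-riders keep 22 each, adding 110. Group total = 110 + 246.40 = 356.40.

356.40 dollars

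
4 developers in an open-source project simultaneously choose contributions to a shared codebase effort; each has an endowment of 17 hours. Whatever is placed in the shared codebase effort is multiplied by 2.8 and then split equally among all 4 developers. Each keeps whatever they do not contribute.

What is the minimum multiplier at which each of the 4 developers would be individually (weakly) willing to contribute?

A contributed unit returns (multiplier)/4 to its contributor.
This reaches 1 exactly when the multiplier is 4.

4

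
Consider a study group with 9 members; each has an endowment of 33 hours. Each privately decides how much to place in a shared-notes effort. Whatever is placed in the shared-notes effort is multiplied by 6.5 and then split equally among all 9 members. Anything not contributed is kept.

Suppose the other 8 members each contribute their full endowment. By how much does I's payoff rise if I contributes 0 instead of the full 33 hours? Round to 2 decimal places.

9.17 hours

Switching from a contribution of 33 to 0 lets I keep an extra 33 hours, but lowers the shared-notes effort by 33, which costs I their own share of that drop: 6.5/9 × 33 = 23.83.
Net gain = 33 − 23.83 = 9.17. The private return per contributed unit (0.7222) is below 1, so free-riding is indeed the best response regardless of what the others do.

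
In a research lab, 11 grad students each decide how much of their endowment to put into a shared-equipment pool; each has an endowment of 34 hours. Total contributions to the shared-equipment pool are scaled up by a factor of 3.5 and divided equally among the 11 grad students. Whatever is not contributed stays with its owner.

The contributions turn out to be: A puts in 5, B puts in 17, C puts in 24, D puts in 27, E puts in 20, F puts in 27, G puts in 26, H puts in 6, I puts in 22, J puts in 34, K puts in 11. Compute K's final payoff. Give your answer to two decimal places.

Total contributed: 5 + 17 + 24 + 27 + 20 + 27 + 26 + 6 + 22 + 34 + 11 = 219.
Each receives 3.5 × 219 / 11 = 69.68 from the shared-equipment pool.
K keeps 34 − 11 = 23, so K's payoff is 23 + 69.68 = 92.68.

92.68 hours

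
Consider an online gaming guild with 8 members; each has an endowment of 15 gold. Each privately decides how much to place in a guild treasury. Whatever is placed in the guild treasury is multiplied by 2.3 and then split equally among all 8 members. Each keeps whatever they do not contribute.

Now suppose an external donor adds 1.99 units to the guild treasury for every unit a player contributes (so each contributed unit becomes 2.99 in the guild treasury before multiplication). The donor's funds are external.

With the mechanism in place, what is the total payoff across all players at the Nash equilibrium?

120.00 gold

Even with the mechanism, each unit contributed returns only 2.3 × 2.99 / 8 = 0.8596 per unit of net cost, so contributing nothing is still dominant.
At the Nash equilibrium no one contributes; group total payoff = 8 × 15 = 120.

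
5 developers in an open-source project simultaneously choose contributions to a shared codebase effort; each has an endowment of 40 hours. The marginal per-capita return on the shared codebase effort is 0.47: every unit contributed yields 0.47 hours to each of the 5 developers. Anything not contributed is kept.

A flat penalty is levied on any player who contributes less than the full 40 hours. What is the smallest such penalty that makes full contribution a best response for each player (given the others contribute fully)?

21.20 hours

Given the others contribute fully, the best deviation is to contribute 0 (any partial contribution still incurs the fine and gives up units whose private return 0.47 is below 1).
Deviating from 40 to 0 saves 40 hours but forfeits the deviator's share of the drop in the shared codebase effort: 0.47 × 40 = 18.80.
So the deviation gain is 40 − 18.80 = 21.20, and the fine must be at least 21.20 hours to wipe it out.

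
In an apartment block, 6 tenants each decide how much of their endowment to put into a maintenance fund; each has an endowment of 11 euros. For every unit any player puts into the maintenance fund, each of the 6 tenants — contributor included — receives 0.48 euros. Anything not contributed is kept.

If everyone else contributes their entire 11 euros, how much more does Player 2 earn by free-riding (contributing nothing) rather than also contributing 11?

Switching from a contribution of 11 to 0 lets Player 2 keep an extra 11 euros, but lowers the maintenance fund by 11, which costs Player 2 their own share of that drop: 0.48 × 11 = 5.28.
Net gain = 11 − 5.28 = 5.72. The private return per contributed unit (0.48) is below 1, so free-riding is indeed the best response regardless of what the others do.

5.72 euros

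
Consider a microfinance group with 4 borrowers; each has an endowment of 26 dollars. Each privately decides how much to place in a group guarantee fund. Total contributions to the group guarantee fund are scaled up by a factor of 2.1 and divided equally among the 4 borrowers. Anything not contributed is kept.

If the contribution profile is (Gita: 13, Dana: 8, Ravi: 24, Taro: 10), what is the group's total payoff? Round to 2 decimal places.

Total contributed: 13 + 8 + 24 + 10 = 55; total kept: 4 × 26 − 55 = 49.
The group guarantee fund pays out 2.1 × 55 = 115.50 in aggregate.
Group total = 49 + 115.50 = 164.50.

164.50 dollars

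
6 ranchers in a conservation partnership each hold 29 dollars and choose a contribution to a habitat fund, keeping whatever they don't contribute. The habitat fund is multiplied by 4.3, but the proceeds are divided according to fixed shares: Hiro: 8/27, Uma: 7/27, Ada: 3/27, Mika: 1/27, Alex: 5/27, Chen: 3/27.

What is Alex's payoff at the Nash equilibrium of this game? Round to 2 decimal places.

75.19 dollars

For player j, contributing a unit is worthwhile iff 4.3 × (j's share) ≥ 1, i.e. iff j's share is at least 0.2326.
Hiro and Uma clear that bar, contributing 29 each; the remaining 4 contribute 0. Total contributed: 58.
Alex keeps 29 and receives 4.3 × 58 × 5/27 = 46.19 from the habitat fund, for a payoff of 75.19.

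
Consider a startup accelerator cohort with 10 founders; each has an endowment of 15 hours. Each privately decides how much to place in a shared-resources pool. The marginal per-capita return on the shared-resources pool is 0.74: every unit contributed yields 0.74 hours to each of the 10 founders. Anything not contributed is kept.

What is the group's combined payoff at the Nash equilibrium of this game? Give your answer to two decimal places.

The private return per contributed unit is 0.74 < 1, so contributing 0 is dominant for every player. At the Nash equilibrium everyone keeps their 15, and the group total is 10 × 15 = 150.

150.00 hours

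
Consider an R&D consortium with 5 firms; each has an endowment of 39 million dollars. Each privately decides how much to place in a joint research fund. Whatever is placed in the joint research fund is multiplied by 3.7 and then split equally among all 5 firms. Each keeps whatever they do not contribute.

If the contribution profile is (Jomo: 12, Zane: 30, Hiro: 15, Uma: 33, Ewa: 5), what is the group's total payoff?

451.50 million dollars

Total contributed: 12 + 30 + 15 + 33 + 5 = 95; total kept: 5 × 39 − 95 = 100.
The joint research fund pays out 3.7 × 95 = 351.50 in aggregate.
Group total = 100 + 351.50 = 451.50.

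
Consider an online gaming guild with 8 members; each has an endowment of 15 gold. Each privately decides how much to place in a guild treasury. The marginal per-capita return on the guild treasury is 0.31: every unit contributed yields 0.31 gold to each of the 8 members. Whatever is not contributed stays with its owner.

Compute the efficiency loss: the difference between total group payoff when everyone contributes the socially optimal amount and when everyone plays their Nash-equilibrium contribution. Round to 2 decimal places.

177.60 gold

The private return per contributed unit is 0.31 < 1, so contributing 0 is dominant for every player. At the Nash equilibrium everyone keeps their 15, and the group total is 8 × 15 = 120.
Each contributed unit returns 2.480 to the group as a whole (0.31 to each of 8 players), which exceeds 1, so the social optimum is full contribution: group total = 2.480 × 120 = 297.60.
Efficiency loss = 297.60 − 120 = 177.60.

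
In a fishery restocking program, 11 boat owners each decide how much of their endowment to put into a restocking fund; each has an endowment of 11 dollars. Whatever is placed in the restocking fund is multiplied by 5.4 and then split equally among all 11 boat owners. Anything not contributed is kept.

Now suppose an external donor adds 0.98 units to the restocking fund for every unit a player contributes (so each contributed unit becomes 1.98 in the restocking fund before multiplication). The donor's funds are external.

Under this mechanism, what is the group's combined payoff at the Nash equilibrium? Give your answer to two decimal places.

121.00 dollars

With the mechanism, a contributed unit returns 5.4 × 1.98 / 11 = 0.9720 per unit of net cost — still below 1 — so contributing 0 remains dominant for every player.
Everyone keeps their endowment and the group total is 11 × 11 = 121.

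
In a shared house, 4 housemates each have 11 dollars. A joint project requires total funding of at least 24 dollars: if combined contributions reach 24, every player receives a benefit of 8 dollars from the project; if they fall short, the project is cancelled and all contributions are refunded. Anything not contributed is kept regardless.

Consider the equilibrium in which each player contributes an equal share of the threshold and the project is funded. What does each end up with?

Equal share of the threshold: 24/4 = 6.
At this profile no one gains by cutting their contribution: any cut drops the total below 24, the project is cancelled, contributions are refunded, and the deviator ends with 11, which is less than 11 − 6 + 8 = 13. Contributing more than 6 just wastes the excess. So contributing exactly 6 is a best response.
Each player's payoff: 11 − 6 + 8 = 13.

13 dollars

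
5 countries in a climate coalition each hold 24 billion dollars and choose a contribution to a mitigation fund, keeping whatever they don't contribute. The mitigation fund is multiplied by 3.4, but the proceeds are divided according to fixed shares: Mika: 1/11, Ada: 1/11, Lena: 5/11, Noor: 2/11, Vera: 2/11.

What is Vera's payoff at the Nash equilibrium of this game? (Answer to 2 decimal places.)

38.84 billion dollars

A player with share s gets back 3.4·s per unit contributed, so full contribution is dominant for anyone with s > 1/3.4 = 0.2941 and zero contribution is dominant for anyone below.
The only share above 0.2941 is Lena's 5/11, contributing 24; the remaining 4 contribute 0. Total contributed: 24.
Vera keeps 24 and receives 3.4 × 24 × 2/11 = 14.84 from the mitigation fund, for a payoff of 38.84.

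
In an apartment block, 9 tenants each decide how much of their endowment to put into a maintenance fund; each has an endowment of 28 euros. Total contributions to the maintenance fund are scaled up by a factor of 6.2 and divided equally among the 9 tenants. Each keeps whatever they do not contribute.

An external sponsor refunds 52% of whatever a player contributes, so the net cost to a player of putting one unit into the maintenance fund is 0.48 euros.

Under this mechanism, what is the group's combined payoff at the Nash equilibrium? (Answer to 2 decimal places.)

With the mechanism, a contributed unit returns (6.2/9) / 0.48 = 1.4352 per unit of net cost to the contributor — now above 1 — so contributing fully is weakly dominant for every player.
At the Nash equilibrium everyone contributes 28. Group total payoff = 9 × (28 × 0.52 + 6.2 × 28) = 1693.44.

1693.44 euros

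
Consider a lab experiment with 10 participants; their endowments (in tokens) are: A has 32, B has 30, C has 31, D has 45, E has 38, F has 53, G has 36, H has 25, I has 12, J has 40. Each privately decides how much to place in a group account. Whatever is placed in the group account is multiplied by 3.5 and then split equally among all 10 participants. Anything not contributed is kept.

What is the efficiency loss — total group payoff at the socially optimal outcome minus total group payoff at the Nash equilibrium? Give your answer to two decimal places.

855.00 tokens

The private return per contributed unit is 3.5/10 = 0.3500 < 1 for every player regardless of endowment, so the Nash equilibrium is zero contribution and the group total is Σ E_j = 32 + 30 + 31 + 45 + 38 + 53 + 36 + 25 + 12 + 40 = 342.
Each contributed unit returns 3.500 to the group, so the social optimum is full contribution by everyone: group total = 3.500 × 342 = 1197.00.
Efficiency loss = (3.500 − 1) × 342 = 855.00.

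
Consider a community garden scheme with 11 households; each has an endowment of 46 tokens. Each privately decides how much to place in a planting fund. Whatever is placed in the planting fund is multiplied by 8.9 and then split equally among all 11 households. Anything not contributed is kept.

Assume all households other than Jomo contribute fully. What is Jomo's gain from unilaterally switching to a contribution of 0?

Switching from a contribution of 46 to 0 lets Jomo keep an extra 46 tokens, but lowers the planting fund by 46, which costs Jomo their own share of that drop: 8.9/11 × 46 = 37.22.
Net gain = 46 − 37.22 = 8.78. The private return per contributed unit (0.8091) is below 1, so free-riding is indeed the best response regardless of what the others do.

8.78 tokens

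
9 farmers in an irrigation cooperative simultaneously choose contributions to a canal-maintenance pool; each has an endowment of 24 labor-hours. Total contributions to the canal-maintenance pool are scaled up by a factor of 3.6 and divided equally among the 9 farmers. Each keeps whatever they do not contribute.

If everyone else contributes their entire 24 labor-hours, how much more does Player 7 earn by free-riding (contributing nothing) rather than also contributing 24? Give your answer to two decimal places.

14.40 labor-hours

Switching from a contribution of 24 to 0 lets Player 7 keep an extra 24 labor-hours, but lowers the canal-maintenance pool by 24, which costs Player 7 their own share of that drop: 3.6/9 × 24 = 9.60.
Net gain = 24 − 9.60 = 14.40. The private return per contributed unit (0.4000) is below 1, so free-riding is indeed the best response regardless of what the others do.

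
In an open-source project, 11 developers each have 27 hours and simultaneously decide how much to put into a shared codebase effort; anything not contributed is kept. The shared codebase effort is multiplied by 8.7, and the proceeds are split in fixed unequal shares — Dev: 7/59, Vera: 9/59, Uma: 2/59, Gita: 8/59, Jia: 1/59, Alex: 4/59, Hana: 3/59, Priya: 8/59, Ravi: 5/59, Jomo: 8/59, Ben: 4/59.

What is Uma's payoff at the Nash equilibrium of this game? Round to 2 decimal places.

A player with share s gets back 8.7·s per unit contributed, so full contribution is dominant for anyone with s > 1/8.7 = 0.1149 and zero contribution is dominant for anyone below.
The shares above 0.1149 belong to Dev, Vera, Gita, Priya and Jomo, contributing 27 each; the remaining 6 contribute 0. Total contributed: 135.
Uma keeps 27 and receives 8.7 × 135 × 2/59 = 39.81 from the shared codebase effort, for a payoff of 66.81.

66.81 hours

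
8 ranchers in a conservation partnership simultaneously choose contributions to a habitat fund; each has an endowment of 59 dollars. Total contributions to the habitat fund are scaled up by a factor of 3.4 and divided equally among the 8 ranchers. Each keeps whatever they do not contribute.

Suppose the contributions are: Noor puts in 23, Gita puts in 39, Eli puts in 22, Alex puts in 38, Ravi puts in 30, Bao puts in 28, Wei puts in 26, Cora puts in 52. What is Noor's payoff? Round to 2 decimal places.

Total contributed: 23 + 39 + 22 + 38 + 30 + 28 + 26 + 52 = 258.
Each receives 3.4 × 258 / 8 = 109.65 from the habitat fund.
Noor keeps 59 − 23 = 36, so Noor's payoff is 36 + 109.65 = 145.65.

145.65 dollars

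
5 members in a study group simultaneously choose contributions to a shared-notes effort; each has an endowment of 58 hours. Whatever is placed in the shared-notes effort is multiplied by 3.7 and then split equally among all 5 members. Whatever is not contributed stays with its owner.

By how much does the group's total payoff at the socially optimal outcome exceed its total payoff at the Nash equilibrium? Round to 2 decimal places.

783.00 hours

Each contributed unit returns 3.7/5 = 0.7400 to its contributor — below 1 — so contributing 0 is dominant for every player. At the Nash equilibrium everyone keeps their 58, and the group total is 5 × 58 = 290.
Each contributed unit returns 3.700 to the group as a whole (0.7400 to each of 5 players), which exceeds 1, so the social optimum is full contribution: group total = 3.700 × 290 = 1073.00.
Efficiency loss = 1073.00 − 290 = 783.00.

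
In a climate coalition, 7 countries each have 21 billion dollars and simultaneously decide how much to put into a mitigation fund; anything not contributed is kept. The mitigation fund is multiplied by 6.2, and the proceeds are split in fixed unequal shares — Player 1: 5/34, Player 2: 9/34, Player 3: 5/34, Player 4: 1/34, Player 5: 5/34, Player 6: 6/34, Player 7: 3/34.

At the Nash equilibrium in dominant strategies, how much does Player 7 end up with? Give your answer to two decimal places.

A player with share s gets back 6.2·s per unit contributed, so full contribution is dominant for anyone with s > 1/6.2 = 0.1613 and zero contribution is dominant for anyone below.
Player 2 and Player 6 are above the threshold, contributing 21 each; the remaining 5 contribute 0. Total contributed: 42.
Player 7 keeps 21 and receives 6.2 × 42 × 3/34 = 22.98 from the mitigation fund, for a payoff of 43.98.

43.98 billion dollars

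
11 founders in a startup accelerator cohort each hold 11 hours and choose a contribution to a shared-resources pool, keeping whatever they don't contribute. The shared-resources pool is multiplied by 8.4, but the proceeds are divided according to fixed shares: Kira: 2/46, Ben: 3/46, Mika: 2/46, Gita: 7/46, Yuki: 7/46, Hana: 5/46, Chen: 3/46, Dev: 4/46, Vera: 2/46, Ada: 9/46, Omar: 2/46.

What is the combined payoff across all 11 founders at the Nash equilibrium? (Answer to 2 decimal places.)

For player j, contributing a unit is worthwhile iff 8.4 × (j's share) ≥ 1, i.e. iff j's share is at least 0.1190.
Gita, Yuki and Ada are above the threshold, contributing 11 each; the remaining 8 contribute 0. Total contributed: 33.
The shared-resources pool pays out 8.4 × 33 = 277.20 in total (split across the unequal shares, but the aggregate is all that matters for the group sum).
The 8 free-riders keep 11 each, adding 88. Group total = 88 + 277.20 = 365.20.

365.20 hours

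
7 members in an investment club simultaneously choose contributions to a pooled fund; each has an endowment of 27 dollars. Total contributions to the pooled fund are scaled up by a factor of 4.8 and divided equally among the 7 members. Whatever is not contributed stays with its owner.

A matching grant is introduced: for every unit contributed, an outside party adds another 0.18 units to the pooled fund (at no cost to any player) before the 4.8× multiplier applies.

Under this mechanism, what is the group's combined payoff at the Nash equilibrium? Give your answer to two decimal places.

189.00 dollars

The effective private return is 4.8 × 1.18 / 7 = 0.8091, which is still under 1, so the mechanism doesn't change anyone's dominant strategy: zero contribution.
Everyone keeps their endowment and the group total is 7 × 27 = 189.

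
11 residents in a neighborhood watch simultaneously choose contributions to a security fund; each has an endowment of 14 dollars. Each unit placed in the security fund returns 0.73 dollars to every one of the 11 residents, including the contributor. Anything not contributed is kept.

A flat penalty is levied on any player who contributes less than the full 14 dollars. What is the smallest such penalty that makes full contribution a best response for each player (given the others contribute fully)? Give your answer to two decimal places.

3.78 dollars

Given the others contribute fully, the best deviation is to contribute 0 (any partial contribution still incurs the fine and gives up units whose private return 0.73 is below 1).
Deviating from 14 to 0 saves 14 dollars but forfeits the deviator's share of the drop in the security fund: 0.73 × 14 = 10.22.
So the deviation gain is 14 − 10.22 = 3.78, and the fine must be at least 3.78 dollars to wipe it out.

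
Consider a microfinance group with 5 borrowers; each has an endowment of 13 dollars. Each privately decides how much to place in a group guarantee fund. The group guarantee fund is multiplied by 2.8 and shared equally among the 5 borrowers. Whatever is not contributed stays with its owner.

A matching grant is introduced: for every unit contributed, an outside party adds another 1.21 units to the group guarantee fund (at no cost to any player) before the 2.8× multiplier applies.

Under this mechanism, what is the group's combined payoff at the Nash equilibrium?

The effective private return per unit is now 2.8 × 2.21 / 5 = 1.2376 > 1, so every player's dominant strategy flips to full contribution.
At the Nash equilibrium everyone contributes 13. Group total payoff = 2.8 × 2.21 × 65 = 402.22.

402.22 dollars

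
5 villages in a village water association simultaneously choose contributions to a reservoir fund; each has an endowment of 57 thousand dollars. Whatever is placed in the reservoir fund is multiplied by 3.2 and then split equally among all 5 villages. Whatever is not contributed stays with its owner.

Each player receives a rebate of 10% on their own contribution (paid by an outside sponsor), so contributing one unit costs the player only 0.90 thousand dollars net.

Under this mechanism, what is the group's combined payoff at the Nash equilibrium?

With the mechanism, a contributed unit returns (3.2/5) / 0.90 = 0.7111 per unit of net cost — still below 1 — so contributing 0 remains dominant for every player.
At the Nash equilibrium no one contributes; group total payoff = 5 × 57 = 285.

285.00 thousand dollars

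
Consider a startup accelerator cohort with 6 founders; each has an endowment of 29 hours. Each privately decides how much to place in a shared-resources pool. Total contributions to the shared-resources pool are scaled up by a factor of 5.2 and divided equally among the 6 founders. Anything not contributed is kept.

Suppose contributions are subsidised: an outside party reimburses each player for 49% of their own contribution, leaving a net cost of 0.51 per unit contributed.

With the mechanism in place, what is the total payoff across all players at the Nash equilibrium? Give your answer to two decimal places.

The effective private return per unit is now (5.2/6) / 0.51 = 1.6993 > 1, so every player's dominant strategy flips to full contribution.
At the Nash equilibrium everyone contributes 29. Group total payoff = 6 × (29 × 0.49 + 5.2 × 29) = 990.06.

990.06 hours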